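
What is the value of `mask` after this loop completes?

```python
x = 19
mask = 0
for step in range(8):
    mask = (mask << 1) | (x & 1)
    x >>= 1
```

Reverse lowest 8 bits of 19
`mask` takes the values: 0 → 1 → 3 → 6 → 12 → 25 → 50 → 100 → 200

Answer: 200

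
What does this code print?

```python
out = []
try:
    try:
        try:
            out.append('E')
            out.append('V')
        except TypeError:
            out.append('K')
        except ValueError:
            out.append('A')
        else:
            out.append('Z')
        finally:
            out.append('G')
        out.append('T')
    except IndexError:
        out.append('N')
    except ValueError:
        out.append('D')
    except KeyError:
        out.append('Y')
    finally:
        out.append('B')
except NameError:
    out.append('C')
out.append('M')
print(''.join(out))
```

Execution trace: 'E' (inner try body) → 'V' (inner try body, no exception) → 'Z' (inner else) → 'G' (inner finally) → 'T' (try body, no exception) → 'B' (finally) → 'M' (after the try/except). Output: EVZGTBM

Answer: EVZGTBM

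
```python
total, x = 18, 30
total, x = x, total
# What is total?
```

Trace:
`total, x = 18, 30` → total = 18; x = 30
`total, x = x, total` → total = 30; x = 18
So total = 30

Answer: 30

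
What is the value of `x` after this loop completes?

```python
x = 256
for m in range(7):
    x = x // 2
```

Halve 7 times: 256 // 2^7 = 2
`x` takes the values: 256 → 128 → 64 → 32 → 16 → 8 → 4 → 2

Answer: 2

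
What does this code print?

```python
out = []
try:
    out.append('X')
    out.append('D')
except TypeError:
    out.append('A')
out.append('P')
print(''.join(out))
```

Execution trace: 'X' (try body) → 'D' (try body, no exception) → 'P' (after the try/except). Output: XDP

Answer: XDP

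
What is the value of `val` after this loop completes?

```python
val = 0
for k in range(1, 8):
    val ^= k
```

XOR of 1 to 7
`val` takes the values: 0 → 1 → 3 → 0 → 4 → 1 → 7 → 0

Answer: 0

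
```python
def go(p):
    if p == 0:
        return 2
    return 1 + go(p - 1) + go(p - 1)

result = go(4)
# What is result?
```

go(p) = 1 + 2·go(p-1), go(0)=2. Closed form: (2+1)·2^4 - 1 = 47.

Answer: 47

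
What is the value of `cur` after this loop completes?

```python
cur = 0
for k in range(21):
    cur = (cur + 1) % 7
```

Increment mod 7, 21 times = 0
`cur` takes the values: 0 → 1 → 2 → 3 → 4 → 5 → 6 → 0 → 1 → 2 → 3 → 4 → 5 → 6 → 0 → 1 → 2 → 3 → 4 → 5 → 6 → 0

Answer: 0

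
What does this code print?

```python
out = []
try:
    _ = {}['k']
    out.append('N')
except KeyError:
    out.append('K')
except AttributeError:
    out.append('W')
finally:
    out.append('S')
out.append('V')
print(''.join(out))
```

Execution trace: 'K' (except KeyError) → 'S' (finally) → 'V' (after the try/except). Output: KSV

Answer: KSV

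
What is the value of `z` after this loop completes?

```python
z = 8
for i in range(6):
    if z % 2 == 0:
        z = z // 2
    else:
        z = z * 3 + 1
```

Collatz-style transformation from 8
`z` takes the values: 8 → 4 → 2 → 1 → 4 → 2 → 1

Answer: 1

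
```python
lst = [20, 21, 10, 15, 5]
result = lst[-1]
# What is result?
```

Trace:
`lst = [20, 21, 10, 15, 5]` → lst = [20, 21, 10, 15, 5]
`result = lst[-1]` → result = 5
So result = 5

Answer: 5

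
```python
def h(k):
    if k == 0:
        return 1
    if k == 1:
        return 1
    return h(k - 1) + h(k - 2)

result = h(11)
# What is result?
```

Build up from base cases: h(0)=1, h(1)=1, h(2)=2, h(3)=3, h(4)=5, h(5)=8, h(6)=13, ..., h(11)=144

Answer: 144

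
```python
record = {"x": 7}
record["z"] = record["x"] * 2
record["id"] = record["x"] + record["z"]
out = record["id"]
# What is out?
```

Trace:
`record = {"x": 7}` → record = {'x': 7}
`record["z"] = record["x"] * 2` → record = {'x': 7, 'z': 14}
`record["id"] = record["x"] + record["z"]` → record = {'x': 7, 'z': 14, 'id': 21}
`out = record["id"]` → out = 21
So out = 21

Answer: 21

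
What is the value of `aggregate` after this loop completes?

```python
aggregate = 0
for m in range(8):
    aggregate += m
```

Sum of 0 to 7 = 28
`aggregate` takes the values: 0 → 1 → 3 → 6 → 10 → 15 → 21 → 28

Answer: 28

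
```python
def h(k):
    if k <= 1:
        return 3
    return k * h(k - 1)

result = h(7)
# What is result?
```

h(7) = 7 * 6 * 5 * 4 * 3 * 2 * 3 = 15120

Answer: 15120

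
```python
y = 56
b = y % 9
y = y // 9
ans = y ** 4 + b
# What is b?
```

Trace:
`y = 56` → y = 56
`b = y % 9` → b = 2
`y = y // 9` → y = 6
`ans = y ** 4 + b` → ans = 1298
So b = 2

Answer: 2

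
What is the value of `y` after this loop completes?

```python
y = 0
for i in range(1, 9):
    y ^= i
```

XOR of 1 to 8
`y` takes the values: 0 → 1 → 3 → 0 → 4 → 1 → 7 → 0 → 8

Answer: 8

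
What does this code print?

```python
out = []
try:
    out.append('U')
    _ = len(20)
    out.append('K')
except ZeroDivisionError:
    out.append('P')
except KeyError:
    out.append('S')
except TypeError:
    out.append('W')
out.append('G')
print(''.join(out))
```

Execution trace: 'U' (try body) → 'W' (except TypeError) → 'G' (after the try/except). Output: UWG

Answer: UWG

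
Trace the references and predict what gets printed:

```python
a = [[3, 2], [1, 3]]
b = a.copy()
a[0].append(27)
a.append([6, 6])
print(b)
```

Key concept: shallow copy with nested lists.
Step by step:
`a = [[3, 2], [1, 3]]` → a = [[3, 2], [1, 3]]
`b = a.copy()` → b = [[3, 2], [1, 3]]
`a[0].append(27)` → a = [[3, 2, 27], [1, 3]]; b = [[3, 2, 27], [1, 3]]
`a.append([6, 6])` → a = [[3, 2, 27], [1, 3], [6, 6]]
`print(b)` → prints [[3, 2, 27], [1, 3]]

Answer: [[3, 2, 27], [1, 3]]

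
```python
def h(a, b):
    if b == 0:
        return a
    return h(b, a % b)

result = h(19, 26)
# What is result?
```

h(19, 26) -> h(26, 19) -> h(19, 7) -> h(7, 5) -> h(5, 2) -> h(2, 1) -> h(1, 0) -> 1

Answer: 1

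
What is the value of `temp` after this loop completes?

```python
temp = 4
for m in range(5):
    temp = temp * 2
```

Multiply by 2, 5 times: 4 * 2^5 = 128
`temp` takes the values: 4 → 8 → 16 → 32 → 64 → 128

Answer: 128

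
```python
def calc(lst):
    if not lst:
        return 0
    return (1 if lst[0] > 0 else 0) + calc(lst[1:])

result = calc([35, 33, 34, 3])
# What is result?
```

Count of positive elements in [35, 33, 34, 3] = 4

Answer: 4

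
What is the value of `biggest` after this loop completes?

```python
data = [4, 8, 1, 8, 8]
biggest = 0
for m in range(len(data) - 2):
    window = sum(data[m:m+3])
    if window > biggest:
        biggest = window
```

Max sum of 3-element window in [4, 8, 1, 8, 8]
`biggest` takes the values: 0 → 13 → 17

Answer: 17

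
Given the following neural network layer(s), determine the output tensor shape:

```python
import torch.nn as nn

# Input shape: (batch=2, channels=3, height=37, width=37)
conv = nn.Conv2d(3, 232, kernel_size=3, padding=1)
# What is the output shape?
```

Input: (2, 3, 37, 37) -> Output: (2, 232, 37, 37)

Answer: (2, 232, 37, 37)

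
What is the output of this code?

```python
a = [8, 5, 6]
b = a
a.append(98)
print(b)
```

Key concept: basic list aliasing.
Step by step:
`a = [8, 5, 6]` → a = [8, 5, 6]
`b = a` → b = [8, 5, 6] (same object as a)
`a.append(98)` → a = [8, 5, 6, 98] (same object as b); b = [8, 5, 6, 98] (same object as a)
`print(b)` → prints [8, 5, 6, 98]

Answer: [8, 5, 6, 98]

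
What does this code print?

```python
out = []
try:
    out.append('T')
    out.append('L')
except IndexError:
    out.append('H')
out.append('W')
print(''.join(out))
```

Execution trace: 'T' (try body) → 'L' (try body, no exception) → 'W' (after the try/except). Output: TLW

Answer: TLW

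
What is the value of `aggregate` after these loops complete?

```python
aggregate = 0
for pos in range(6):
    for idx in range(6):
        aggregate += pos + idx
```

Sum of all pos+idx for pos,idx in 6x6
`aggregate` takes the values: 0 → 1 → 3 → 6 → 10 → 15 → 16 → 18 → 21 → 25 → 30 → 36 → 38 → 41 → 45 → 50 → 56 → 63 → 66 → 70 → 75 → 81 → 88 → 96 → 100 → 105 → 111 → 118 → 126 → 135 → 140 → 146 → 153 → 161 → 170 → 180

Answer: 180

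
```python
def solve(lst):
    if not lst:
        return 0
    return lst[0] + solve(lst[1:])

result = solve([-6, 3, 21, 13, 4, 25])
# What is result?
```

(-6) + 3 + 21 + 13 + 4 + 25 + 0 = 60

Answer: 60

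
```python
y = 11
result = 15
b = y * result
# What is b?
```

Trace:
`y = 11` → y = 11
`result = 15` → result = 15
`b = y * result` → b = 165
So b = 165

Answer: 165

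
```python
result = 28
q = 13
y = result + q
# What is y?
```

Trace:
`result = 28` → result = 28
`q = 13` → q = 13
`y = result + q` → y = 41
So y = 41

Answer: 41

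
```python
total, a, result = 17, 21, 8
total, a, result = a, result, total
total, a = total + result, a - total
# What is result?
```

Trace:
`total, a, result = 17, 21, 8` → total = 17; a = 21; result = 8
`total, a, result = a, result, total` → total = 21; a = 8; result = 17
`total, a = total + result, a - total` → total = 38; a = -13
So result = 17

Answer: 17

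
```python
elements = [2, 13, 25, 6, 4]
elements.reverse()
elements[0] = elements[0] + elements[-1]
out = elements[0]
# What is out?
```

Trace:
`elements = [2, 13, 25, 6, 4]` → elements = [2, 13, 25, 6, 4]
`elements.reverse()` → elements = [4, 6, 25, 13, 2]
`elements[0] = elements[0] + elements[-1]` → elements = [6, 6, 25, 13, 2]
`out = elements[0]` → out = 6
So out = 6

Answer: 6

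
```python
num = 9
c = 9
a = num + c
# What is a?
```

Trace:
`num = 9` → num = 9
`c = 9` → c = 9
`a = num + c` → a = 18
So a = 18

Answer: 18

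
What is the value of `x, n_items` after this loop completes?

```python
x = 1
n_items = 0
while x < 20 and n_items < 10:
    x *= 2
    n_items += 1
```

Double until >= 20 or 10 iterations
`x, n_items` takes the values: (1, 0) → (2, 0) → (2, 1) → (4, 1) → (4, 2) → (8, 2) → (8, 3) → (16, 3) → (16, 4) → (32, 4) → (32, 5)

Answer: 32, 5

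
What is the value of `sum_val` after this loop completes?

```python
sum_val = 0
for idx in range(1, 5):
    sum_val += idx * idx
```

Sum of squares 1² to 4² = 30
`sum_val` takes the values: 0 → 1 → 5 → 14 → 30

Answer: 30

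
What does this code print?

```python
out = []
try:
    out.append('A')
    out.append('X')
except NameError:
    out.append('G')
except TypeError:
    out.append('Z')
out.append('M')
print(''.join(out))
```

Execution trace: 'A' (try body) → 'X' (try body, no exception) → 'M' (after the try/except). Output: AXM

Answer: AXM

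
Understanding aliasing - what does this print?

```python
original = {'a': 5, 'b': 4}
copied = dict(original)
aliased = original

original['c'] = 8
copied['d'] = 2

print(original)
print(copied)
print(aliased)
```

Key concept: dict() creates copy, assignment creates alias.
Step by step:
`original = {'a': 5, 'b': 4}` → original = {'a': 5, 'b': 4}
`copied = dict(original)` → copied = {'a': 5, 'b': 4}
`aliased = original` → aliased = {'a': 5, 'b': 4} (same object as original)
`original['c'] = 8` → original = {'a': 5, 'b': 4, 'c': 8} (same object as aliased); aliased = {'a': 5, 'b': 4, 'c': 8} (same object as original)
`copied['d'] = 2` → copied = {'a': 5, 'b': 4, 'd': 2}
`print(original)` → prints {'a': 5, 'b': 4, 'c': 8}
`print(copied)` → prints {'a': 5, 'b': 4, 'd': 2}
`print(aliased)` → prints {'a': 5, 'b': 4, 'c': 8}

Answer:
{'a': 5, 'b': 4, 'c': 8}
{'a': 5, 'b': 4, 'd': 2}
{'a': 5, 'b': 4, 'c': 8}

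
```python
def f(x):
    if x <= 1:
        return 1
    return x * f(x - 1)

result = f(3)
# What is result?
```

f(3) = 3 * 2 * 1 = 6

Answer: 6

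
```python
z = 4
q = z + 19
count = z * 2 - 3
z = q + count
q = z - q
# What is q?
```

Trace:
`z = 4` → z = 4
`q = z + 19` → q = 23
`count = z * 2 - 3` → count = 5
`z = q + count` → z = 28
`q = z - q` → q = 5
So q = 5

Answer: 5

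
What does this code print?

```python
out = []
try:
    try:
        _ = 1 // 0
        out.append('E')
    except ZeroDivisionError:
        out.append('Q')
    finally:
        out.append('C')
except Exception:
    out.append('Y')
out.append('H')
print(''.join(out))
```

Execution trace: 'Q' (inner except ZeroDivisionError) → 'C' (inner finally) → 'H' (after the try/except). Output: QCH

Answer: QCH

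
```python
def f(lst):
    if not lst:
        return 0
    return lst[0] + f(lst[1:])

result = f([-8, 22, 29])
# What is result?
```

(-8) + 22 + 29 + 0 = 43

Answer: 43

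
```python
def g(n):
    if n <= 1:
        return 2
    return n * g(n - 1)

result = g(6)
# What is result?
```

g(6) = 6 * 5 * 4 * 3 * 2 * 2 = 1440

Answer: 1440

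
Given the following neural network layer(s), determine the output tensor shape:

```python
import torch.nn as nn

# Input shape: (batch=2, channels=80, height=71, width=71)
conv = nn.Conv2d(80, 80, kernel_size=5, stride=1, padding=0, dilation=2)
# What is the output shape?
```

Input: (2, 80, 71, 71) -> Output: (2, 80, 63, 63)

Answer: (2, 80, 63, 63)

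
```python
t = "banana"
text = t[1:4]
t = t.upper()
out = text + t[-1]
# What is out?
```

Trace:
`t = "banana"` → t = 'banana'
`text = t[1:4]` → text = 'ana'
`t = t.upper()` → t = 'BANANA'
`out = text + t[-1]` → out = 'anaA'
So out = 'anaA'

Answer: 'anaA'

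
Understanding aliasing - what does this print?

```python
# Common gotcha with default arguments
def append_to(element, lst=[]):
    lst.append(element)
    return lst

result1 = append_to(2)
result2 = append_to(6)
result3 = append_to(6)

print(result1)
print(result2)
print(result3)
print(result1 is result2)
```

Key concept: mutable default argument gotcha.
Step by step:
`result1 = append_to(2)` → result1 = [2]
`result2 = append_to(6)` → result1 = [2, 6] (same object as result2); result2 = [2, 6] (same object as result1)
`result3 = append_to(6)` → result1 = [2, 6, 6] (same object as result2, result3); result2 = [2, 6, 6] (same object as result1, result3); result3 = [2, 6, 6] (same object as result1, result2)
`print(result1)` → prints [2, 6, 6]
`print(result2)` → prints [2, 6, 6]
`print(result3)` → prints [2, 6, 6]
`print(result1 is result2)` → prints True

Answer:
[2, 6, 6]
[2, 6, 6]
[2, 6, 6]
True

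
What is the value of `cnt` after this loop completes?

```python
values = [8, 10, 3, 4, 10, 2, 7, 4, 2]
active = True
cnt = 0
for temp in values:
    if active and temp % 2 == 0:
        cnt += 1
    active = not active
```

Count even values at even positions
`cnt` takes the values: 0 → 1 → 2 → 3

Answer: 3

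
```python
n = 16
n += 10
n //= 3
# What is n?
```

Trace:
`n = 16` → n = 16
`n += 10` → n = 26
`n //= 3` → n = 8
So n = 8

Answer: 8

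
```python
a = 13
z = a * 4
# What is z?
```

Trace:
`a = 13` → a = 13
`z = a * 4` → z = 52
So z = 52

Answer: 52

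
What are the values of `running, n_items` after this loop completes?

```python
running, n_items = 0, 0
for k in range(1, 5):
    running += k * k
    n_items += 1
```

Sum of squares and count
`running, n_items` takes the values: (0, 0) → (1, 0) → (1, 1) → (5, 1) → (5, 2) → (14, 2) → (14, 3) → (30, 3) → (30, 4)

Answer: 30, 4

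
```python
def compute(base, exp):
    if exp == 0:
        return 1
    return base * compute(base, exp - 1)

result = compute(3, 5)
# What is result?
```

compute(3, 5) = 3 * 3 * 3 * 3 * 3 = 243

Answer: 243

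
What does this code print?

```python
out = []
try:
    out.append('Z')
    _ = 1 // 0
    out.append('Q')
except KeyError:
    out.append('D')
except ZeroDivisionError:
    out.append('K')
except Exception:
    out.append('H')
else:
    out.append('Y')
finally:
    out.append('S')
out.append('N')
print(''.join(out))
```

Execution trace: 'Z' (try body) → 'K' (except ZeroDivisionError) → 'S' (finally) → 'N' (after the try/except). Output: ZKSN

Answer: ZKSN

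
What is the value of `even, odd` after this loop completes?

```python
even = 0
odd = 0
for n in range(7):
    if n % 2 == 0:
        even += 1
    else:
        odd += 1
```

Count evens and odds in range(7)
`even, odd` takes the values: (0, 0) → (1, 0) → (1, 1) → (2, 1) → (2, 2) → (3, 2) → (3, 3) → (4, 3)

Answer: 4, 3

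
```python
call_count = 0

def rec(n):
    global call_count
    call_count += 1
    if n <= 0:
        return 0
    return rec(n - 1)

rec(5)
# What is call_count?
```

Linear recursion stepping by 1: 6 calls from n=5 down to ≤0.

Answer: 6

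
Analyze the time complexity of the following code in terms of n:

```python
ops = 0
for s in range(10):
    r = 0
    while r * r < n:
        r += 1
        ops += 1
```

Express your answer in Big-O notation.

Each loop level contributes: 1 × √n. Multiplying the contributions gives O(√n).

Answer: O(√n)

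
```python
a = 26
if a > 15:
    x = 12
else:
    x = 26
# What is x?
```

Trace:
`a = 26` → a = 26
`if a > 15: ...` → a > 15 is True → x = 12
So x = 12

Answer: 12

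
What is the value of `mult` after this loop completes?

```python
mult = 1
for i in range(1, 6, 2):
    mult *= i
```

Product of 1, 3, 5, ... up to 5
`mult` takes the values: 1 → 3 → 15

Answer: 15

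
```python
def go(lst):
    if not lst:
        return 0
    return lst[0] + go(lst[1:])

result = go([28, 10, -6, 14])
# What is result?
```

28 + 10 + (-6) + 14 + 0 = 46

Answer: 46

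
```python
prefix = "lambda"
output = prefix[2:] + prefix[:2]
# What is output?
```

Trace:
`prefix = "lambda"` → prefix = 'lambda'
`output = prefix[2:] + prefix[:2]` → output = 'mbdala'
So output = 'mbdala'

Answer: 'mbdala'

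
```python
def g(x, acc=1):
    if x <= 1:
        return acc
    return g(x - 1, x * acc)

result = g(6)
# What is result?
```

Accumulator trace (n, acc): (6, 1) -> (5, 6) -> (4, 30) -> (3, 120) -> (2, 360) -> (1, 720) -> return 720

Answer: 720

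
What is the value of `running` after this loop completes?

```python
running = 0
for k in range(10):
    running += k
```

Sum of 0 to 9 = 45
`running` takes the values: 0 → 1 → 3 → 6 → 10 → 15 → 21 → 28 → 36 → 45

Answer: 45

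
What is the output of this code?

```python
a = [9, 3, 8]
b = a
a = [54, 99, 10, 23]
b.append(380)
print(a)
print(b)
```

Key concept: rebinding vs mutation: a is rebound to a new list, b still points at the original.
Step by step:
`a = [9, 3, 8]` → a = [9, 3, 8]
`b = a` → b = [9, 3, 8] (same object as a)
`a = [54, 99, 10, 23]` → a = [54, 99, 10, 23]
`b.append(380)` → b = [9, 3, 8, 380]
`print(a)` → prints [54, 99, 10, 23]
`print(b)` → prints [9, 3, 8, 380]

Answer:
[54, 99, 10, 23]
[9, 3, 8, 380]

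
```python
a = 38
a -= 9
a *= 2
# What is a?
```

Trace:
`a = 38` → a = 38
`a -= 9` → a = 29
`a *= 2` → a = 58
So a = 58

Answer: 58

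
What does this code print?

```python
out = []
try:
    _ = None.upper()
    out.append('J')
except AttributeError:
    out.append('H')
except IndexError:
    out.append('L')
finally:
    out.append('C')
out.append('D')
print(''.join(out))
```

Execution trace: 'H' (except AttributeError) → 'C' (finally) → 'D' (after the try/except). Output: HCD

Answer: HCD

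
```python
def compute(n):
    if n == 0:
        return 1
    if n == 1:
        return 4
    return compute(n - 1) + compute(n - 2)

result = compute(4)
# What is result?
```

Build up from base cases: compute(0)=1, compute(1)=4, compute(2)=5, compute(3)=9, compute(4)=14

Answer: 14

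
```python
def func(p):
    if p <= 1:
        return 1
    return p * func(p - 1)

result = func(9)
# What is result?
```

func(9) = 9 * 8 * 7 * 6 * 5 * 4 * 3 * 2 * 1 = 362880

Answer: 362880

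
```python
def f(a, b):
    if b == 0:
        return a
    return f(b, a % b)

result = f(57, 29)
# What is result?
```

f(57, 29) -> f(29, 28) -> f(28, 1) -> f(1, 0) -> 1

Answer: 1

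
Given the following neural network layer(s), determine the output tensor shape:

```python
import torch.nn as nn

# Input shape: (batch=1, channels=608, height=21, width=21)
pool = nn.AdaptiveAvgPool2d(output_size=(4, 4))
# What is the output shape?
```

Input: (1, 608, 21, 21) -> Output: (1, 608, 4, 4)

Answer: (1, 608, 4, 4)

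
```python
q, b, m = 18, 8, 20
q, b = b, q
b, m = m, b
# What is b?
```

Trace:
`q, b, m = 18, 8, 20` → q = 18; b = 8; m = 20
`q, b = b, q` → q = 8; b = 18
`b, m = m, b` → b = 20; m = 18
So b = 20

Answer: 20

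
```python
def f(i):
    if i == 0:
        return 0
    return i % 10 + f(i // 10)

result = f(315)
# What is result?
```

Sum of digits of 315: 5 + 1 + 3 = 9

Answer: 9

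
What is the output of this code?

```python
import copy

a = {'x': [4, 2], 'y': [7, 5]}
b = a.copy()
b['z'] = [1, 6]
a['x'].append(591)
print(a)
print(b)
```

Key concept: shallow copy of dict with mutable values.
Step by step:
`a = {'x': [4, 2], 'y': [7, 5]}` → a = {'x': [4, 2], 'y': [7, 5]}
`b = a.copy()` → b = {'x': [4, 2], 'y': [7, 5]}
`b['z'] = [1, 6]` → b = {'x': [4, 2], 'y': [7, 5], 'z': [1, 6]}
`a['x'].append(591)` → a = {'x': [4, 2, 591], 'y': [7, 5]}; b = {'x': [4, 2, 591], 'y': [7, 5], 'z': [1, 6]}
`print(a)` → prints {'x': [4, 2, 591], 'y': [7, 5]}
`print(b)` → prints {'x': [4, 2, 591], 'y': [7, 5], 'z': [1, 6]}

Answer:
{'x': [4, 2, 591], 'y': [7, 5]}
{'x': [4, 2, 591], 'y': [7, 5], 'z': [1, 6]}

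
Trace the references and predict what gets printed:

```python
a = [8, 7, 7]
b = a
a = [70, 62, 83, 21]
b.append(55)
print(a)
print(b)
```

Key concept: rebinding vs mutation: a is rebound to a new list, b still points at the original.
Step by step:
`a = [8, 7, 7]` → a = [8, 7, 7]
`b = a` → b = [8, 7, 7] (same object as a)
`a = [70, 62, 83, 21]` → a = [70, 62, 83, 21]
`b.append(55)` → b = [8, 7, 7, 55]
`print(a)` → prints [70, 62, 83, 21]
`print(b)` → prints [8, 7, 7, 55]

Answer:
[70, 62, 83, 21]
[8, 7, 7, 55]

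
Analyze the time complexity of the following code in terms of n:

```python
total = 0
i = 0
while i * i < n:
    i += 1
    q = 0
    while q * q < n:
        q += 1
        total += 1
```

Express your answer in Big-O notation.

Each loop level contributes: √n × √n. Multiplying the contributions gives O(n).

Answer: O(n)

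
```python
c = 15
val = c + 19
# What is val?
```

Trace:
`c = 15` → c = 15
`val = c + 19` → val = 34
So val = 34

Answer: 34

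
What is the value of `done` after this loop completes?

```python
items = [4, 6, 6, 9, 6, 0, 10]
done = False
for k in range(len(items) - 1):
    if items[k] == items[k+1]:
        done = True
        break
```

Check consecutive duplicates in [4, 6, 6, 9, 6, 0, 10]
`done` takes the values: False → True

Answer: True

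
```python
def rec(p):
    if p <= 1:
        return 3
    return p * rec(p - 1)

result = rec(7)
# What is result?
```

rec(7) = 7 * 6 * 5 * 4 * 3 * 2 * 3 = 15120

Answer: 15120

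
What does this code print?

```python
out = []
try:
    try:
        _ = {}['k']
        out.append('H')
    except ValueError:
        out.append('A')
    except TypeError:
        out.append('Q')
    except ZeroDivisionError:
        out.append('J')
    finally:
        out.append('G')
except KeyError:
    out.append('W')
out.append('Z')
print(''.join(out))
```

Execution trace: 'G' (finally) → 'W' (outer except KeyError) → 'Z' (after the try/except). Output: GWZ

Answer: GWZ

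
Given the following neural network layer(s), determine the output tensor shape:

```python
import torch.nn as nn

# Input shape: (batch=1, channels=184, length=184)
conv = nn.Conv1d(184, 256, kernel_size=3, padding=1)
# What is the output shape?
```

Input: (1, 184, 184) -> Output: (1, 256, 184)

Answer: (1, 256, 184)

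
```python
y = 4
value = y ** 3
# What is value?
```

Trace:
`y = 4` → y = 4
`value = y ** 3` → value = 64
So value = 64

Answer: 64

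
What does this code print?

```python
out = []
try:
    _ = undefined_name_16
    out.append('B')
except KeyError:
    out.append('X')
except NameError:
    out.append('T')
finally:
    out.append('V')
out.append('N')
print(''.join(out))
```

Execution trace: 'T' (except NameError) → 'V' (finally) → 'N' (after the try/except). Output: TVN

Answer: TVN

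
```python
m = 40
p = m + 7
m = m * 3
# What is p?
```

Trace:
`m = 40` → m = 40
`p = m + 7` → p = 47
`m = m * 3` → m = 120
So p = 47

Answer: 47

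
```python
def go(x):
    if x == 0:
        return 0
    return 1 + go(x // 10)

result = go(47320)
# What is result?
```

Count of digits of 47320: 5

Answer: 5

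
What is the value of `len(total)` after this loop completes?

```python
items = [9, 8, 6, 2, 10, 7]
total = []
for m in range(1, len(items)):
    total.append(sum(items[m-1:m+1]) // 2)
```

Number of 2-element averages
`total` takes the values: [] → [8] → [8, 7] → [8, 7, 4] → [8, 7, 4, 6] → [8, 7, 4, 6, 8]
So `len(total)` = 5

Answer: 5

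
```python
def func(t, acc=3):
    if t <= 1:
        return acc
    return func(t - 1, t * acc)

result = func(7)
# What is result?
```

Accumulator trace (n, acc): (7, 3) -> (6, 21) -> (5, 126) -> (4, 630) -> (3, 2520) -> (2, 7560) -> (1, 15120) -> return 15120

Answer: 15120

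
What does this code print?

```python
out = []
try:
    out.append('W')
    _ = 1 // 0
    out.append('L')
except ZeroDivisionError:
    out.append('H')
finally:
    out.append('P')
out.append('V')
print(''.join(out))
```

Execution trace: 'W' (try body) → 'H' (except ZeroDivisionError) → 'P' (finally) → 'V' (after the try/except). Output: WHPV

Answer: WHPV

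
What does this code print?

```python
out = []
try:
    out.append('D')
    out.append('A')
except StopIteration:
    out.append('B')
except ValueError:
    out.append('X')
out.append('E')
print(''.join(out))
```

Execution trace: 'D' (try body) → 'A' (try body, no exception) → 'E' (after the try/except). Output: DAE

Answer: DAE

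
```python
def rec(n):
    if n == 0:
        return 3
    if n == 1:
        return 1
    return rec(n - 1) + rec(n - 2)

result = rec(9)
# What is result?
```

Build up from base cases: rec(0)=3, rec(1)=1, rec(2)=4, rec(3)=5, rec(4)=9, rec(5)=14, rec(6)=23, ..., rec(9)=97

Answer: 97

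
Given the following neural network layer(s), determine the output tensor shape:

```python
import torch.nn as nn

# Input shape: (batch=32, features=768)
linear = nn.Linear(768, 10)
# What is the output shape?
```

Input: (32, 768) -> Output: (32, 10)

Answer: (32, 10)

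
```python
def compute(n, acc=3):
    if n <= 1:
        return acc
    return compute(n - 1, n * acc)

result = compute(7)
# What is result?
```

Accumulator trace (n, acc): (7, 3) -> (6, 21) -> (5, 126) -> (4, 630) -> (3, 2520) -> (2, 7560) -> (1, 15120) -> return 15120

Answer: 15120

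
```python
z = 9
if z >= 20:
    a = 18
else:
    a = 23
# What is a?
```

Trace:
`z = 9` → z = 9
`if z >= 20: ...` → z >= 20 is False, take else branch → a = 23
So a = 23

Answer: 23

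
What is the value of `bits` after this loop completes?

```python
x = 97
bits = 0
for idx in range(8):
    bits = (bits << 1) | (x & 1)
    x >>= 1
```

Reverse lowest 8 bits of 97
`bits` takes the values: 0 → 1 → 2 → 4 → 8 → 16 → 33 → 67 → 134

Answer: 134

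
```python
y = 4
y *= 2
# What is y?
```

Trace:
`y = 4` → y = 4
`y *= 2` → y = 8
So y = 8

Answer: 8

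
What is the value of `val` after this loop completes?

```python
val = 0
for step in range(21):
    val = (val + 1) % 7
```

Increment mod 7, 21 times = 0
`val` takes the values: 0 → 1 → 2 → 3 → 4 → 5 → 6 → 0 → 1 → 2 → 3 → 4 → 5 → 6 → 0 → 1 → 2 → 3 → 4 → 5 → 6 → 0

Answer: 0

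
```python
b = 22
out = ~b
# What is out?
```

Trace:
`b = 22` → b = 22
`out = ~b` → out = -23
So out = -23

Answer: -23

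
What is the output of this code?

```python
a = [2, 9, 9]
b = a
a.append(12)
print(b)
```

Key concept: basic list aliasing.
Step by step:
`a = [2, 9, 9]` → a = [2, 9, 9]
`b = a` → b = [2, 9, 9] (same object as a)
`a.append(12)` → a = [2, 9, 9, 12] (same object as b); b = [2, 9, 9, 12] (same object as a)
`print(b)` → prints [2, 9, 9, 12]

Answer: [2, 9, 9, 12]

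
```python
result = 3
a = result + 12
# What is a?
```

Trace:
`result = 3` → result = 3
`a = result + 12` → a = 15
So a = 15

Answer: 15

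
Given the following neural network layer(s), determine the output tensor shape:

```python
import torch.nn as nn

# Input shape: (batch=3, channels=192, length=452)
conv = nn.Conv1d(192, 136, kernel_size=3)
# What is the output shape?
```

Input: (3, 192, 452) -> Output: (3, 136, 450)

Answer: (3, 136, 450)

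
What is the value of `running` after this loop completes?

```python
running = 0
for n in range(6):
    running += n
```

Sum of 0 to 5 = 15
`running` takes the values: 0 → 1 → 3 → 6 → 10 → 15

Answer: 15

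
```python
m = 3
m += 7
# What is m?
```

Trace:
`m = 3` → m = 3
`m += 7` → m = 10
So m = 10

Answer: 10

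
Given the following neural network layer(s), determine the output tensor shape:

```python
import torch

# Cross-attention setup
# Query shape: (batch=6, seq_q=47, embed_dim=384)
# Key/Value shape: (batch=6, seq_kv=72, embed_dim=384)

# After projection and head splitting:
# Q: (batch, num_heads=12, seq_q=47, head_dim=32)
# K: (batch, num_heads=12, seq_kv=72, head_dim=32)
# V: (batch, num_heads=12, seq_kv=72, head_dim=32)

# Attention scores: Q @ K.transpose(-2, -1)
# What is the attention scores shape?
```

Input: (6, 47, 384) -> Output: (6, 12, 47, 72)

Answer: (6, 12, 47, 72)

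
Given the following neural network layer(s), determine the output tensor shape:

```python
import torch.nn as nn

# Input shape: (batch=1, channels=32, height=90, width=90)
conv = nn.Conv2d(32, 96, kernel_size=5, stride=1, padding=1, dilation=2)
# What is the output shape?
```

Input: (1, 32, 90, 90) -> Output: (1, 96, 84, 84)

Answer: (1, 96, 84, 84)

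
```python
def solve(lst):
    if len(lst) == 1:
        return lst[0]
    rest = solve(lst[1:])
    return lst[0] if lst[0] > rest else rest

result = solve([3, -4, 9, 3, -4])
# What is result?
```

Recursive max over [3, -4, 9, 3, -4] = 9

Answer: 9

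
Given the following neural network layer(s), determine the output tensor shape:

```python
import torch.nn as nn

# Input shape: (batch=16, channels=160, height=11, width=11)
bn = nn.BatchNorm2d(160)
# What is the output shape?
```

Input: (16, 160, 11, 11) -> Output: (16, 160, 11, 11)

Answer: (16, 160, 11, 11)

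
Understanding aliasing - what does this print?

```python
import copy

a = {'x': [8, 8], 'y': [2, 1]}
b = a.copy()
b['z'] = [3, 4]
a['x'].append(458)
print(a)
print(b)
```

Key concept: shallow copy of dict with mutable values.
Step by step:
`a = {'x': [8, 8], 'y': [2, 1]}` → a = {'x': [8, 8], 'y': [2, 1]}
`b = a.copy()` → b = {'x': [8, 8], 'y': [2, 1]}
`b['z'] = [3, 4]` → b = {'x': [8, 8], 'y': [2, 1], 'z': [3, 4]}
`a['x'].append(458)` → a = {'x': [8, 8, 458], 'y': [2, 1]}; b = {'x': [8, 8, 458], 'y': [2, 1], 'z': [3, 4]}
`print(a)` → prints {'x': [8, 8, 458], 'y': [2, 1]}
`print(b)` → prints {'x': [8, 8, 458], 'y': [2, 1], 'z': [3, 4]}

Answer:
{'x': [8, 8, 458], 'y': [2, 1]}
{'x': [8, 8, 458], 'y': [2, 1], 'z': [3, 4]}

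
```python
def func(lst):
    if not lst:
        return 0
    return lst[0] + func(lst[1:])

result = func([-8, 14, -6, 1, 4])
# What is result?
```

(-8) + 14 + (-6) + 1 + 4 + 0 = 5

Answer: 5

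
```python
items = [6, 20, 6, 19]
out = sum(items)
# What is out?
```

Trace:
`items = [6, 20, 6, 19]` → items = [6, 20, 6, 19]
`out = sum(items)` → out = 51
So out = 51

Answer: 51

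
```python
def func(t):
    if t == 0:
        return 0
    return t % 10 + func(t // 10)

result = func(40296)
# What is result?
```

Sum of digits of 40296: 6 + 9 + 2 + 0 + 4 = 21

Answer: 21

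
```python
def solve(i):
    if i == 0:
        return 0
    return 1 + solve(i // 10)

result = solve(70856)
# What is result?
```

Count of digits of 70856: 5

Answer: 5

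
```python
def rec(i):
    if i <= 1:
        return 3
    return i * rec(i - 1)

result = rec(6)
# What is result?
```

rec(6) = 6 * 5 * 4 * 3 * 2 * 3 = 2160

Answer: 2160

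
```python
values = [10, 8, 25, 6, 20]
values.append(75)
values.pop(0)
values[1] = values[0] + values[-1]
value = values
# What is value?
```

Trace:
`values = [10, 8, 25, 6, 20]` → values = [10, 8, 25, 6, 20]
`values.append(75)` → values = [10, 8, 25, 6, 20, 75]
`values.pop(0)` → values = [8, 25, 6, 20, 75]
`values[1] = values[0] + values[-1]` → values = [8, 83, 6, 20, 75]
`value = values` → value = [8, 83, 6, 20, 75]
So value = [8, 83, 6, 20, 75]

Answer: [8, 83, 6, 20, 75]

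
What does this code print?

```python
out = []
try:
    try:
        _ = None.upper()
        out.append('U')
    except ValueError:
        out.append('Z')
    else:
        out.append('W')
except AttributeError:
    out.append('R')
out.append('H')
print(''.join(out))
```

Execution trace: 'R' (outer except AttributeError) → 'H' (after the try/except). Output: RH

Answer: RH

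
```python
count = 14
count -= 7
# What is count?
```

Trace:
`count = 14` → count = 14
`count -= 7` → count = 7
So count = 7

Answer: 7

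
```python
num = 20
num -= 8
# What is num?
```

Trace:
`num = 20` → num = 20
`num -= 8` → num = 12
So num = 12

Answer: 12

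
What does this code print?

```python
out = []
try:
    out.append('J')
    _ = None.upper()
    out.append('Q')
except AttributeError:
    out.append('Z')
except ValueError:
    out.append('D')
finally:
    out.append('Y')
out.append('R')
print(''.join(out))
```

Execution trace: 'J' (try body) → 'Z' (except AttributeError) → 'Y' (finally) → 'R' (after the try/except). Output: JZYR

Answer: JZYR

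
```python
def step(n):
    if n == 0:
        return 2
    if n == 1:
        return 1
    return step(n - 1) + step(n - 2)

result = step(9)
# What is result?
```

Build up from base cases: step(0)=2, step(1)=1, step(2)=3, step(3)=4, step(4)=7, step(5)=11, step(6)=18, ..., step(9)=76

Answer: 76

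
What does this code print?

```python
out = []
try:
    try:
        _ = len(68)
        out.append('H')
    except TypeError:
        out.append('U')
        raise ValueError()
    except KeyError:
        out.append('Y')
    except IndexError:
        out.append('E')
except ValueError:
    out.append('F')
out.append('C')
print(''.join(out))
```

Execution trace: 'U' (inner except TypeError) → 'F' (outer except ValueError) → 'C' (after the try/except). Output: UFC

Answer: UFC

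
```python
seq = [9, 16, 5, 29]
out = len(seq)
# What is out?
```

Trace:
`seq = [9, 16, 5, 29]` → seq = [9, 16, 5, 29]
`out = len(seq)` → out = 4
So out = 4

Answer: 4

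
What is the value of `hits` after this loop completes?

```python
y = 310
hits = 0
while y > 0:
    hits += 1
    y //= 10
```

Count digits by repeated division by 10
`hits` takes the values: 0 → 1 → 2 → 3

Answer: 3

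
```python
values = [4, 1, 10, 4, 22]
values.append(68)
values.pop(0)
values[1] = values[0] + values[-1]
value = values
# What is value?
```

Trace:
`values = [4, 1, 10, 4, 22]` → values = [4, 1, 10, 4, 22]
`values.append(68)` → values = [4, 1, 10, 4, 22, 68]
`values.pop(0)` → values = [1, 10, 4, 22, 68]
`values[1] = values[0] + values[-1]` → values = [1, 69, 4, 22, 68]
`value = values` → value = [1, 69, 4, 22, 68]
So value = [1, 69, 4, 22, 68]

Answer: [1, 69, 4, 22, 68]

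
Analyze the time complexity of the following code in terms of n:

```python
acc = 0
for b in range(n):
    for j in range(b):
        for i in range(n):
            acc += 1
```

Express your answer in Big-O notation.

Each loop level contributes: n × n × n. Multiplying the contributions gives O(n^3).

Answer: O(n^3)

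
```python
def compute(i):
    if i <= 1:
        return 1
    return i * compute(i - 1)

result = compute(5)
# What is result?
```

compute(5) = 5 * 4 * 3 * 2 * 1 = 120

Answer: 120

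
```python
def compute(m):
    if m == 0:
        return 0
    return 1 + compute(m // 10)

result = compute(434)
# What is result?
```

Count of digits of 434: 3

Answer: 3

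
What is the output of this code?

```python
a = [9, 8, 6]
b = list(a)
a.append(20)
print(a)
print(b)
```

Key concept: list() constructor creates copy.
Step by step:
`a = [9, 8, 6]` → a = [9, 8, 6]
`b = list(a)` → b = [9, 8, 6]
`a.append(20)` → a = [9, 8, 6, 20]
`print(a)` → prints [9, 8, 6, 20]
`print(b)` → prints [9, 8, 6]

Answer:
[9, 8, 6, 20]
[9, 8, 6]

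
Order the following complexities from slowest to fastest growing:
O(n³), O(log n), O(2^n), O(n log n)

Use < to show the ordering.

Ordered by growth rate: O(log n) < O(n log n) < O(n³) < O(2^n)

Answer: O(log n) < O(n log n) < O(n³) < O(2^n)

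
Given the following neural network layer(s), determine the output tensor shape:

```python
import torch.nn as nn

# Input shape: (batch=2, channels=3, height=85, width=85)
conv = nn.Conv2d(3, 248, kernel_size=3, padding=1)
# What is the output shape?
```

Input: (2, 3, 85, 85) -> Output: (2, 248, 85, 85)

Answer: (2, 248, 85, 85)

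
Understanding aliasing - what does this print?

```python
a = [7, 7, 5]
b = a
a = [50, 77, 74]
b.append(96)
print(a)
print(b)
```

Key concept: rebinding vs mutation: a is rebound to a new list, b still points at the original.
Step by step:
`a = [7, 7, 5]` → a = [7, 7, 5]
`b = a` → b = [7, 7, 5] (same object as a)
`a = [50, 77, 74]` → a = [50, 77, 74]
`b.append(96)` → b = [7, 7, 5, 96]
`print(a)` → prints [50, 77, 74]
`print(b)` → prints [7, 7, 5, 96]

Answer:
[50, 77, 74]
[7, 7, 5, 96]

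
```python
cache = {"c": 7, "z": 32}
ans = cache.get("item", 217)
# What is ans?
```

Trace:
`cache = {"c": 7, "z": 32}` → cache = {'c': 7, 'z': 32}
`ans = cache.get("item", 217)` → ans = 217
So ans = 217

Answer: 217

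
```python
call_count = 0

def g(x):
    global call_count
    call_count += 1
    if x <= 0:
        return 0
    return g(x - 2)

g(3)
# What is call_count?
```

Linear recursion stepping by 2: 3 calls from x=3 down to ≤0.

Answer: 3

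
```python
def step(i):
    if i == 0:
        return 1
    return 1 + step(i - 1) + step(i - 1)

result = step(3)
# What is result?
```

step(i) = 1 + 2·step(i-1), step(0)=1. Closed form: (1+1)·2^3 - 1 = 15.

Answer: 15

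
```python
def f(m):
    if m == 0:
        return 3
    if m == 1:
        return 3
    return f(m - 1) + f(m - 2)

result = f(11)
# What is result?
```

Build up from base cases: f(0)=3, f(1)=3, f(2)=6, f(3)=9, f(4)=15, f(5)=24, f(6)=39, ..., f(11)=432

Answer: 432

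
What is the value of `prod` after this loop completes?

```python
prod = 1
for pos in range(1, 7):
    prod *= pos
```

6! = 720
`prod` takes the values: 1 → 2 → 6 → 24 → 120 → 720

Answer: 720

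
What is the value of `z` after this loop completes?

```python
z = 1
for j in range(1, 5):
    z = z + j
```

Start at 1, add 1 through 4
`z` takes the values: 1 → 2 → 4 → 7 → 11

Answer: 11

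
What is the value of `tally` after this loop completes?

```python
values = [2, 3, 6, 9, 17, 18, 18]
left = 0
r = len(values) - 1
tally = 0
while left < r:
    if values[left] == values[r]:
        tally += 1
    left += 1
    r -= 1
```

Count matching pairs from ends
`tally` takes the values: 0

Answer: 0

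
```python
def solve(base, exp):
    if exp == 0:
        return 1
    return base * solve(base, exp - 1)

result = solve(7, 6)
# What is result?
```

solve(7, 6) = 7 * 7 * 7 * 7 * 7 * 7 = 117649

Answer: 117649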